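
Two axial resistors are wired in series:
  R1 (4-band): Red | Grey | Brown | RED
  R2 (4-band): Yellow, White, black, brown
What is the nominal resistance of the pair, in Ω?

329 Ω

R1: red, grey → 28; brown ×10 → 280 Ω.
R2: yellow, white → 49; black ×1 → 49 Ω.
Series: 280 + 49 = 329 Ω.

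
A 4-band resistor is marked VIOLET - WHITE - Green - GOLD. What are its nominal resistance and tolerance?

7900000 Ω ±5%

Violet → 7 (first significant figure)
White → 9 (second significant figure)
Green → ×10^5 multiplier
Gold → ±5% tolerance
79 × 100000 = 7900000 Ω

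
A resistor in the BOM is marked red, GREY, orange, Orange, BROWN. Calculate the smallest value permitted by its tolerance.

280170 Ω

Red → 2 (first significant figure)
Grey → 8 (second significant figure)
Orange → 3 (third significant figure)
Orange → ×10^3 multiplier
Brown → ±1% tolerance
283 × 1000 = 283000 Ω
Smallest = 283000 × (1 − 1/100) = 280170 Ω.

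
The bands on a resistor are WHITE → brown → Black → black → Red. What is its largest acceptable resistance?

928.2 Ω

White → 9 (first significant figure)
Brown → 1 (second significant figure)
Black → 0 (third significant figure)
Black → ×1 multiplier
Red → ±2% tolerance
910 × 1 = 910 Ω
Largest = 910 × (1 + 2/100) = 928.2 Ω.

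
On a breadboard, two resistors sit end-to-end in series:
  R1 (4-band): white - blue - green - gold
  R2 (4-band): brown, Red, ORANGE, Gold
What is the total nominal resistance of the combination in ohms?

9612000 Ω

R1: white, blue → 96; green ×10^5 → 9600000 Ω.
R2: brown, red → 12; orange ×10^3 → 12000 Ω.
Series: 9600000 + 12000 = 9612000 Ω.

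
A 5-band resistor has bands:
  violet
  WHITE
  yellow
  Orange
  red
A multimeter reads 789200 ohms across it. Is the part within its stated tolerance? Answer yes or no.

Violet → 7 (first significant figure)
White → 9 (second significant figure)
Yellow → 4 (third significant figure)
Orange → ×10^3 multiplier
Red → ±2% tolerance
794 × 1000 = 794000 Ω
Allowed range: 778120 Ω to 809880 Ω.
789200 ohms lies inside that range.

yes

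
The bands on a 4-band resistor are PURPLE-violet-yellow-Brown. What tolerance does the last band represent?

±1%

The last band, brown, is the tolerance band.
Brown corresponds to ±1%.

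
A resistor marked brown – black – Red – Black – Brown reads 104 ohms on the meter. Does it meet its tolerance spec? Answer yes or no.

no

Brown → 1 (first significant figure)
Black → 0 (second significant figure)
Red → 2 (third significant figure)
Black → ×1 multiplier
Brown → ±1% tolerance
102 × 1 = 102 Ω
Allowed range: 100.98 Ω to 103.02 Ω.
104 ohms lies outside that range.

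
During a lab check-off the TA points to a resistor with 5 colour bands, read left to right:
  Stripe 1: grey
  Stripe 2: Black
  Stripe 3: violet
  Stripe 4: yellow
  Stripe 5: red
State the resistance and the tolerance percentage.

Grey → 8 (first significant figure)
Black → 0 (second significant figure)
Violet → 7 (third significant figure)
Yellow → ×10^4 multiplier
Red → ±2% tolerance
807 × 10000 = 8070000 Ω

8070000 Ω ±2%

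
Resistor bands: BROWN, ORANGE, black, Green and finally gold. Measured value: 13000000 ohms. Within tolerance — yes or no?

yes

Brown → 1 (first significant figure)
Orange → 3 (second significant figure)
Black → 0 (third significant figure)
Green → ×10^5 multiplier
Gold → ±5% tolerance
130 × 100000 = 13000000 Ω
Allowed range: 12350000 Ω to 13650000 Ω.
13000000 ohms lies inside that range.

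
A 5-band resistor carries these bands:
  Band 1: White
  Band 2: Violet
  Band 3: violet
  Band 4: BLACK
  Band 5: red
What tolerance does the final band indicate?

±2%

The last band, red, is the tolerance band.
Red corresponds to ±2%.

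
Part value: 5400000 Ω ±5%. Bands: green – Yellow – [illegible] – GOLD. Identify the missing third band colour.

green

5400000 Ω = 54 × 10^5.
The third band is the multiplier, 10^5, which is green.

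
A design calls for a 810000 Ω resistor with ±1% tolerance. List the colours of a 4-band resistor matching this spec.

810000 Ω = 81 × 10^4.
8 → grey
1 → brown
Multiplier 10^4 → yellow.
±1% tolerance → brown.

grey, brown, yellow, brown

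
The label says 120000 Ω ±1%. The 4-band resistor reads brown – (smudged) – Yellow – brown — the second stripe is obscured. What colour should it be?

red

120000 Ω = 12 × 10^4.
The second band gives digit 2 of the significand, and 2 is red.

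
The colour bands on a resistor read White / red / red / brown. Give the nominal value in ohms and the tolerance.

9200 Ω ±1%

White → 9 (first significant figure)
Red → 2 (second significant figure)
Red → ×10^2 multiplier
Brown → ±1% tolerance
92 × 100 = 9200 Ω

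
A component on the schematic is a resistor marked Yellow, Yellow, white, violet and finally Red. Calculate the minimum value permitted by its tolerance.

Yellow → 4 (first significant figure)
Yellow → 4 (second significant figure)
White → 9 (third significant figure)
Violet → ×10^7 multiplier
Red → ±2% tolerance
449 × 10000000 = 4490000000 Ω
Minimum = 4490000000 × (1 − 2/100) = 4400200000 Ω.

4400200000 Ω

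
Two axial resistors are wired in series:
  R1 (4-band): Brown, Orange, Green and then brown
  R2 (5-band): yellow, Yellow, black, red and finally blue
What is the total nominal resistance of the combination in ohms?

1344000 Ω

R1: brown, orange → 13; green ×10^5 → 1300000 Ω.
R2: yellow, yellow, black → 440; red ×10^2 → 44000 Ω.
Series: 1300000 + 44000 = 1344000 Ω.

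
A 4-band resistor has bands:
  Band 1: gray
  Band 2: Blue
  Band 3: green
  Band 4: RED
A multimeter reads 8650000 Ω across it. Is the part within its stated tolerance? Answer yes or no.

yes

Grey → 8 (first significant figure)
Blue → 6 (second significant figure)
Green → ×10^5 multiplier
Red → ±2% tolerance
86 × 100000 = 8600000 Ω
Allowed range: 8428000 Ω to 8772000 Ω.
8650000 Ω lies inside that range.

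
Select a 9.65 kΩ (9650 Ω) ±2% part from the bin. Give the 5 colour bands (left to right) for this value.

white, blue, green, brown, red

9650 Ω = 965 × 10^1.
9 → white
6 → blue
5 → green
Multiplier 10^1 → brown.
±2% tolerance → red.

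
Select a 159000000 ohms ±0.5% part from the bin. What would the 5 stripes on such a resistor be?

159000000 Ω = 159 × 10^6.
1 → brown
5 → green
9 → white
Multiplier 10^6 → blue.
±0.5% tolerance → green.

brown, green, white, blue, green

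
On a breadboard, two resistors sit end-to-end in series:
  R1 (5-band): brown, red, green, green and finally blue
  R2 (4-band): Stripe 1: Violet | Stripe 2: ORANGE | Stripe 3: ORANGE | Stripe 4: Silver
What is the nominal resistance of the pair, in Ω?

R1: brown, red, green → 125; green ×10^5 → 12500000 Ω.
R2: violet, orange → 73; orange ×10^3 → 73000 Ω.
Series: 12500000 + 73000 = 12573000 Ω.

12573000 Ω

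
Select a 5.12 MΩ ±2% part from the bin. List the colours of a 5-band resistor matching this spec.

5120000 Ω = 512 × 10^4.
5 → green
1 → brown
2 → red
Multiplier 10^4 → yellow.
±2% tolerance → red.

green, brown, red, yellow, red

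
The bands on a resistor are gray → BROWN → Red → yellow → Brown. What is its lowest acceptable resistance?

Grey → 8 (first significant figure)
Brown → 1 (second significant figure)
Red → 2 (third significant figure)
Yellow → ×10^4 multiplier
Brown → ±1% tolerance
812 × 10000 = 8120000 Ω
Lowest = 8120000 × (1 − 1/100) = 8038800 Ω.

8038800 Ω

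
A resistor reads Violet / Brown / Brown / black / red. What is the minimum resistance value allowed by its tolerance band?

696.78 Ω

Violet → 7 (first significant figure)
Brown → 1 (second significant figure)
Brown → 1 (third significant figure)
Black → ×1 multiplier
Red → ±2% tolerance
711 × 1 = 711 Ω
Minimum = 711 × (1 − 2/100) = 696.78 Ω.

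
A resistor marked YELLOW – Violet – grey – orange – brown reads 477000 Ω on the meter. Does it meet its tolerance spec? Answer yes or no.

Yellow → 4 (first significant figure)
Violet → 7 (second significant figure)
Grey → 8 (third significant figure)
Orange → ×10^3 multiplier
Brown → ±1% tolerance
478 × 1000 = 478000 Ω
Allowed range: 473220 Ω to 482780 Ω.
477000 Ω lies inside that range.

yes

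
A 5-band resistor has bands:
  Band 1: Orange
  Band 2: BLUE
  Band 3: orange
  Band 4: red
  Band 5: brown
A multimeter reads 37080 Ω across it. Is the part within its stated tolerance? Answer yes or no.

Orange → 3 (first significant figure)
Blue → 6 (second significant figure)
Orange → 3 (third significant figure)
Red → ×10^2 multiplier
Brown → ±1% tolerance
363 × 100 = 36300 Ω
Allowed range: 35937 Ω to 36663 Ω.
37080 Ω lies outside that range.

no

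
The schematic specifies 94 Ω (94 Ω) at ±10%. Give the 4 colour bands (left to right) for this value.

white, yellow, black, silver

94 Ω = 94 × 10^0.
9 → white
4 → yellow
Multiplier 10^0 → black.
±10% tolerance → silver.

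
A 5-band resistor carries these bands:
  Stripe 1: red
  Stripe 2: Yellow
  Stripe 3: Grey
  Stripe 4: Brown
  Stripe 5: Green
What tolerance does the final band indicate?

±0.5%

The last band, green, is the tolerance band.
Green corresponds to ±0.5%.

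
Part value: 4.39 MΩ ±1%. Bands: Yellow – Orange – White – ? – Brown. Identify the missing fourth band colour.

4390000 Ω = 439 × 10^4.
The fourth band is the multiplier, 10^4, which is yellow.

yellow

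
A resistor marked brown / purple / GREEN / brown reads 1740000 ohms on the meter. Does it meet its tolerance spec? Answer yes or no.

Brown → 1 (first significant figure)
Violet → 7 (second significant figure)
Green → ×10^5 multiplier
Brown → ±1% tolerance
17 × 100000 = 1700000 Ω
Allowed range: 1683000 Ω to 1717000 Ω.
1740000 ohms lies outside that range.

no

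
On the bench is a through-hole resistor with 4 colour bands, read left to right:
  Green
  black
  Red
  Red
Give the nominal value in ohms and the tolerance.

5000 Ω ±2%

Green → 5 (first significant figure)
Black → 0 (second significant figure)
Red → ×10^2 multiplier
Red → ±2% tolerance
50 × 100 = 5000 Ω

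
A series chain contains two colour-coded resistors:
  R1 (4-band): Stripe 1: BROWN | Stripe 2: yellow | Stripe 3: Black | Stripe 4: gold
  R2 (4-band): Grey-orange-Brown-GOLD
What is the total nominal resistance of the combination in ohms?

844 Ω

R1: brown, yellow → 14; black ×1 → 14 Ω.
R2: grey, orange → 83; brown ×10 → 830 Ω.
Series: 14 + 830 = 844 Ω.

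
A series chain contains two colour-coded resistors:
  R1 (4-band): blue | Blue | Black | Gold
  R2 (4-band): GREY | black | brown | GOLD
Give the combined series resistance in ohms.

R1: blue, blue → 66; black ×1 → 66 Ω.
R2: grey, black → 80; brown ×10 → 800 Ω.
Series: 66 + 800 = 866 Ω.

866 Ω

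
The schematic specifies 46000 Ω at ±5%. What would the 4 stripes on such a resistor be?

yellow, blue, orange, gold

46000 Ω = 46 × 10^3.
4 → yellow
6 → blue
Multiplier 10^3 → orange.
±5% tolerance → gold.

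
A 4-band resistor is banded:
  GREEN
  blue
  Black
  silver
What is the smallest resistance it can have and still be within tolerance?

Green → 5 (first significant figure)
Blue → 6 (second significant figure)
Black → ×1 multiplier
Silver → ±10% tolerance
56 × 1 = 56 Ω
Smallest = 56 × (1 − 10/100) = 50.4 Ω.

50.4 Ω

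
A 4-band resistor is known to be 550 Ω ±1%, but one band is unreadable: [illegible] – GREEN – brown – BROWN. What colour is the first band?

green

550 Ω = 55 × 10^1.
The first band gives digit 5 of the significand, and 5 is green.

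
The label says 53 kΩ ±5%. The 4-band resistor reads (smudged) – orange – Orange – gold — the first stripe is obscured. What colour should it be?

green

53000 Ω = 53 × 10^3.
The first band gives digit 5 of the significand, and 5 is green.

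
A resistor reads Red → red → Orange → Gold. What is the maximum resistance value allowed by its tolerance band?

Red → 2 (first significant figure)
Red → 2 (second significant figure)
Orange → ×10^3 multiplier
Gold → ±5% tolerance
22 × 1000 = 22000 Ω
Maximum = 22000 × (1 + 5/100) = 23100 Ω.

23100 Ω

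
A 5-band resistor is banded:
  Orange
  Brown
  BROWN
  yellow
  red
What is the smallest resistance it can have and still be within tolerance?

3047800 Ω

Orange → 3 (first significant figure)
Brown → 1 (second significant figure)
Brown → 1 (third significant figure)
Yellow → ×10^4 multiplier
Red → ±2% tolerance
311 × 10000 = 3110000 Ω
Smallest = 3110000 × (1 − 2/100) = 3047800 Ω.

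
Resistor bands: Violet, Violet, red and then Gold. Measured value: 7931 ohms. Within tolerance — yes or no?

Violet → 7 (first significant figure)
Violet → 7 (second significant figure)
Red → ×10^2 multiplier
Gold → ±5% tolerance
77 × 100 = 7700 Ω
Allowed range: 7315 Ω to 8085 Ω.
7931 ohms lies inside that range.

yes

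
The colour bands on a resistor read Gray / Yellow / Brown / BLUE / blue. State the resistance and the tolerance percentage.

841000000 Ω ±0.25%

Grey → 8 (first significant figure)
Yellow → 4 (second significant figure)
Brown → 1 (third significant figure)
Blue → ×10^6 multiplier
Blue → ±0.25% tolerance
841 × 1000000 = 841000000 Ω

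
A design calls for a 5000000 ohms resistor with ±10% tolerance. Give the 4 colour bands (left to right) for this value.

green, black, green, silver

5000000 Ω = 50 × 10^5.
5 → green
0 → black
Multiplier 10^5 → green.
±10% tolerance → silver.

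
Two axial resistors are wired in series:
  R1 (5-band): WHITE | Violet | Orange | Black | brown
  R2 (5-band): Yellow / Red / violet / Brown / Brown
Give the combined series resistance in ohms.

R1: white, violet, orange → 973; black ×1 → 973 Ω.
R2: yellow, red, violet → 427; brown ×10 → 4270 Ω.
Series: 973 + 4270 = 5243 Ω.

5243 Ω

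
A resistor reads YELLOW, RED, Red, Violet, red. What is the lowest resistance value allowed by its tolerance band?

4135600000 Ω

Yellow → 4 (first significant figure)
Red → 2 (second significant figure)
Red → 2 (third significant figure)
Violet → ×10^7 multiplier
Red → ±2% tolerance
422 × 10000000 = 4220000000 Ω
Lowest = 4220000000 × (1 − 2/100) = 4135600000 Ω.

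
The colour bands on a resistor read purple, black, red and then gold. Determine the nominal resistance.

Violet → 7 (first significant figure)
Black → 0 (second significant figure)
Red → ×10^2 multiplier
70 × 100 = 7000 Ω

7000 Ω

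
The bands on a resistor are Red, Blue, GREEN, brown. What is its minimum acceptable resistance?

Red → 2 (first significant figure)
Blue → 6 (second significant figure)
Green → ×10^5 multiplier
Brown → ±1% tolerance
26 × 100000 = 2600000 Ω
Minimum = 2600000 × (1 − 1/100) = 2574000 Ω.

2574000 Ω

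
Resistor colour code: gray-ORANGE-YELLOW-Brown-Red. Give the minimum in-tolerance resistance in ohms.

8173.2 Ω

Grey → 8 (first significant figure)
Orange → 3 (second significant figure)
Yellow → 4 (third significant figure)
Brown → ×10 multiplier
Red → ±2% tolerance
834 × 10 = 8340 Ω
Minimum = 8340 × (1 − 2/100) = 8173.2 Ω.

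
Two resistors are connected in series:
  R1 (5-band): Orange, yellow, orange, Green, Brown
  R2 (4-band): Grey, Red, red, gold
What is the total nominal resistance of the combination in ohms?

R1: orange, yellow, orange → 343; green ×10^5 → 34300000 Ω.
R2: grey, red → 82; red ×10^2 → 8200 Ω.
Series: 34300000 + 8200 = 34308200 Ω.

34308200 Ω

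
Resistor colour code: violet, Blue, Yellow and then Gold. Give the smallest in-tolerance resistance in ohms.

Violet → 7 (first significant figure)
Blue → 6 (second significant figure)
Yellow → ×10^4 multiplier
Gold → ±5% tolerance
76 × 10000 = 760000 Ω
Smallest = 760000 × (1 − 5/100) = 722000 Ω.

722000 Ω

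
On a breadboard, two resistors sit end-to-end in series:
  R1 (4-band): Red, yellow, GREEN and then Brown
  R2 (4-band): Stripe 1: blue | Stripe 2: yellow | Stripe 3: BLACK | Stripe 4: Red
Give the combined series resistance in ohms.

2400064 Ω

R1: red, yellow → 24; green ×10^5 → 2400000 Ω.
R2: blue, yellow → 64; black ×1 → 64 Ω.
Series: 2400000 + 64 = 2400064 Ω.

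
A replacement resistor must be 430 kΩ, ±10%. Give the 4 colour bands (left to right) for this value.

yellow, orange, yellow, silver

430000 Ω = 43 × 10^4.
4 → yellow
3 → orange
Multiplier 10^4 → yellow.
±10% tolerance → silver.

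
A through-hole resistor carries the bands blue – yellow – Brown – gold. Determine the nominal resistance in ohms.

640 Ω

Blue → 6 (first significant figure)
Yellow → 4 (second significant figure)
Brown → ×10 multiplier
64 × 10 = 640 Ω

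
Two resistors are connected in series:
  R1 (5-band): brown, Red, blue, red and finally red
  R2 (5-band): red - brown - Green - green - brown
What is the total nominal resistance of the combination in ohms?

R1: brown, red, blue → 126; red ×10^2 → 12600 Ω.
R2: red, brown, green → 215; green ×10^5 → 21500000 Ω.
Series: 12600 + 21500000 = 21512600 Ω.

21512600 Ω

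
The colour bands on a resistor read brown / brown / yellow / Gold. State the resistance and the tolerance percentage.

Brown → 1 (first significant figure)
Brown → 1 (second significant figure)
Yellow → ×10^4 multiplier
Gold → ±5% tolerance
11 × 10000 = 110000 Ω

110000 Ω ±5%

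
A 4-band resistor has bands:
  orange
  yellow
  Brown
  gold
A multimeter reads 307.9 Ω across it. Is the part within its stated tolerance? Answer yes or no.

no

Orange → 3 (first significant figure)
Yellow → 4 (second significant figure)
Brown → ×10 multiplier
Gold → ±5% tolerance
34 × 10 = 340 Ω
Allowed range: 323 Ω to 357 Ω.
307.9 Ω lies outside that range.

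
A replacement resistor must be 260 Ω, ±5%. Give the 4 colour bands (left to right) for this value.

260 Ω = 26 × 10^1.
2 → red
6 → blue
Multiplier 10^1 → brown.
±5% tolerance → gold.

red, blue, brown, gold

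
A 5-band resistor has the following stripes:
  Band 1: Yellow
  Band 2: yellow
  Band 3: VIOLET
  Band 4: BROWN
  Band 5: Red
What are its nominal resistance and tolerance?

4470 Ω ±2%

Yellow → 4 (first significant figure)
Yellow → 4 (second significant figure)
Violet → 7 (third significant figure)
Brown → ×10 multiplier
Red → ±2% tolerance
447 × 10 = 4470 Ω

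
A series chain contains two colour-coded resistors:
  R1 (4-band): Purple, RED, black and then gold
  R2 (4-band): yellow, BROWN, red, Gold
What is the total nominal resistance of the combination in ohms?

4172 Ω

R1: violet, red → 72; black ×1 → 72 Ω.
R2: yellow, brown → 41; red ×10^2 → 4100 Ω.
Series: 72 + 4100 = 4172 Ω.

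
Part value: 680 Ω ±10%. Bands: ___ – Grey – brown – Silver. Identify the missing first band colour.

680 Ω = 68 × 10^1.
The first band gives digit 6 of the significand, and 6 is blue.

blue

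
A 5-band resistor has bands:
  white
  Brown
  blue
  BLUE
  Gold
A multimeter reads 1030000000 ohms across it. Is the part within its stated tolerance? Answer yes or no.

no

White → 9 (first significant figure)
Brown → 1 (second significant figure)
Blue → 6 (third significant figure)
Blue → ×10^6 multiplier
Gold → ±5% tolerance
916 × 1000000 = 916000000 Ω
Allowed range: 870200000 Ω to 961800000 Ω.
1030000000 ohms lies outside that range.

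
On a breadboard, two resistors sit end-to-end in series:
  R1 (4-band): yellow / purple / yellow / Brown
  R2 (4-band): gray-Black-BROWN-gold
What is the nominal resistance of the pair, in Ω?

R1: yellow, violet → 47; yellow ×10^4 → 470000 Ω.
R2: grey, black → 80; brown ×10 → 800 Ω.
Series: 470000 + 800 = 470800 Ω.

470800 Ω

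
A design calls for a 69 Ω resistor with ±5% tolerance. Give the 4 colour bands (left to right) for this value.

69 Ω = 69 × 10^0.
6 → blue
9 → white
Multiplier 10^0 → black.
±5% tolerance → gold.

blue, white, black, gold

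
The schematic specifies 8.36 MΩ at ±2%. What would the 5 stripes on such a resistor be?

8360000 Ω = 836 × 10^4.
8 → grey
3 → orange
6 → blue
Multiplier 10^4 → yellow.
±2% tolerance → red.

grey, orange, blue, yellow, red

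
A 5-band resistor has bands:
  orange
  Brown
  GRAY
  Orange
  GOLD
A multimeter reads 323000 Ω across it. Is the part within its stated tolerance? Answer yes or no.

Orange → 3 (first significant figure)
Brown → 1 (second significant figure)
Grey → 8 (third significant figure)
Orange → ×10^3 multiplier
Gold → ±5% tolerance
318 × 1000 = 318000 Ω
Allowed range: 302100 Ω to 333900 Ω.
323000 Ω lies inside that range.

yes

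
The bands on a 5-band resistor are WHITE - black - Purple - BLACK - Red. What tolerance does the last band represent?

±2%

The last band, red, is the tolerance band.
Red corresponds to ±2%.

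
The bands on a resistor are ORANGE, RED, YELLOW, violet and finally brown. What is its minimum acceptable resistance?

3207600000 Ω

Orange → 3 (first significant figure)
Red → 2 (second significant figure)
Yellow → 4 (third significant figure)
Violet → ×10^7 multiplier
Brown → ±1% tolerance
324 × 10000000 = 3240000000 Ω
Minimum = 3240000000 × (1 − 1/100) = 3207600000 Ω.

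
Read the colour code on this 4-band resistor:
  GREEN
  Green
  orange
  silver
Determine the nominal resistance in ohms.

Green → 5 (first significant figure)
Green → 5 (second significant figure)
Orange → ×10^3 multiplier
55 × 1000 = 55000 Ω

55000 Ω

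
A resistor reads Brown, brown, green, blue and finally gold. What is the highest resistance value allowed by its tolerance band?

120750000 Ω

Brown → 1 (first significant figure)
Brown → 1 (second significant figure)
Green → 5 (third significant figure)
Blue → ×10^6 multiplier
Gold → ±5% tolerance
115 × 1000000 = 115000000 Ω
Highest = 115000000 × (1 + 5/100) = 120750000 Ω.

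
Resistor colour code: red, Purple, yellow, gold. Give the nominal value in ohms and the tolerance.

270000 Ω ±5%

Red → 2 (first significant figure)
Violet → 7 (second significant figure)
Yellow → ×10^4 multiplier
Gold → ±5% tolerance
27 × 10000 = 270000 Ω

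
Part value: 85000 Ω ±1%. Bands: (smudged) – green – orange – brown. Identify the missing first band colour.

grey

85000 Ω = 85 × 10^3.
The first band gives digit 8 of the significand, and 8 is grey.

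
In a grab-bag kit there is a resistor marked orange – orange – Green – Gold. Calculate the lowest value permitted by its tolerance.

3135000 Ω

Orange → 3 (first significant figure)
Orange → 3 (second significant figure)
Green → ×10^5 multiplier
Gold → ±5% tolerance
33 × 100000 = 3300000 Ω
Lowest = 3300000 × (1 − 5/100) = 3135000 Ω.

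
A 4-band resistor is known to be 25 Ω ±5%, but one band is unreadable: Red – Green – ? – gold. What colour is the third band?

25 Ω = 25 × 10^0.
The third band is the multiplier, 10^0, which is black.

black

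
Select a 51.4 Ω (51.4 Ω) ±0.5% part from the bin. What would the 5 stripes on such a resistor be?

green, brown, yellow, gold, green

51.4 Ω = 514 × 10^-1.
5 → green
1 → brown
4 → yellow
Multiplier 10^-1 → gold.
±0.5% tolerance → green.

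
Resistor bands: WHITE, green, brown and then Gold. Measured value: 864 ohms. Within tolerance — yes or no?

no

White → 9 (first significant figure)
Green → 5 (second significant figure)
Brown → ×10 multiplier
Gold → ±5% tolerance
95 × 10 = 950 Ω
Allowed range: 902.5 Ω to 997.5 Ω.
864 ohms lies outside that range.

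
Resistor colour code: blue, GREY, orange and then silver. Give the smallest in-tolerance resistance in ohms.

61200 Ω

Blue → 6 (first significant figure)
Grey → 8 (second significant figure)
Orange → ×10^3 multiplier
Silver → ±10% tolerance
68 × 1000 = 68000 Ω
Smallest = 68000 × (1 − 10/100) = 61200 Ω.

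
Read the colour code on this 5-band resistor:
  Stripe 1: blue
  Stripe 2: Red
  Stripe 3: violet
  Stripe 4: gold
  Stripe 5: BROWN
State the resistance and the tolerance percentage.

62.7 Ω ±1%

Blue → 6 (first significant figure)
Red → 2 (second significant figure)
Violet → 7 (third significant figure)
Gold → ×0.1 multiplier
Brown → ±1% tolerance
627 × 0.1 = 62.7 Ω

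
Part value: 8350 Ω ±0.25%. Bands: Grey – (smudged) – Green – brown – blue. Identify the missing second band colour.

8350 Ω = 835 × 10^1.
The second band gives digit 3 of the significand, and 3 is orange.

orange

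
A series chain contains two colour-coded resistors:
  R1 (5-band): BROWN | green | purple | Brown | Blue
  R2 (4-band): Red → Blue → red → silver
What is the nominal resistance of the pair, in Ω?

4170 Ω

R1: brown, green, violet → 157; brown ×10 → 1570 Ω.
R2: red, blue → 26; red ×10^2 → 2600 Ω.
Series: 1570 + 2600 = 4170 Ω.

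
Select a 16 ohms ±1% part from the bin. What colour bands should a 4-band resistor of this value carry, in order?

16 Ω = 16 × 10^0.
1 → brown
6 → blue
Multiplier 10^0 → black.
±1% tolerance → brown.

brown, blue, black, brown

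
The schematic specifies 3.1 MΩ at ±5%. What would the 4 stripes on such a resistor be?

orange, brown, green, gold

3100000 Ω = 31 × 10^5.
3 → orange
1 → brown
Multiplier 10^5 → green.
±5% tolerance → gold.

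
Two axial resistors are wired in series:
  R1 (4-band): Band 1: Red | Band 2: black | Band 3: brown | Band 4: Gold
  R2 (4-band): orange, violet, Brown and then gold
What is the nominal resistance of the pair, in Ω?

R1: red, black → 20; brown ×10 → 200 Ω.
R2: orange, violet → 37; brown ×10 → 370 Ω.
Series: 200 + 370 = 570 Ω.

570 Ω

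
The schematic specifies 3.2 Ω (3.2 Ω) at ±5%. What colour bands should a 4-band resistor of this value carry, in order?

3.2 Ω = 32 × 10^-1.
3 → orange
2 → red
Multiplier 10^-1 → gold.
±5% tolerance → gold.

orange, red, gold, gold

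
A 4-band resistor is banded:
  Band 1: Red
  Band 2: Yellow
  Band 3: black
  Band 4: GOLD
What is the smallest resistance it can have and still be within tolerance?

Red → 2 (first significant figure)
Yellow → 4 (second significant figure)
Black → ×1 multiplier
Gold → ±5% tolerance
24 × 1 = 24 Ω
Smallest = 24 × (1 − 5/100) = 22.8 Ω.

22.8 Ω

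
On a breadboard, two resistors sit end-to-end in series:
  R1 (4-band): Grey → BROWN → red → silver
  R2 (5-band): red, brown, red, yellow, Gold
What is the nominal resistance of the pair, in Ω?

2128100 Ω

R1: grey, brown → 81; red ×10^2 → 8100 Ω.
R2: red, brown, red → 212; yellow ×10^4 → 2120000 Ω.
Series: 8100 + 2120000 = 2128100 Ω.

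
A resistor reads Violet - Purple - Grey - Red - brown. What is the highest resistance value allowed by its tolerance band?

78578 Ω

Violet → 7 (first significant figure)
Violet → 7 (second significant figure)
Grey → 8 (third significant figure)
Red → ×10^2 multiplier
Brown → ±1% tolerance
778 × 100 = 77800 Ω
Highest = 77800 × (1 + 1/100) = 78578 Ω.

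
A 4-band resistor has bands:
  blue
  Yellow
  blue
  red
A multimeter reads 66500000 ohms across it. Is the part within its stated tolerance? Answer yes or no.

Blue → 6 (first significant figure)
Yellow → 4 (second significant figure)
Blue → ×10^6 multiplier
Red → ±2% tolerance
64 × 1000000 = 64000000 Ω
Allowed range: 62720000 Ω to 65280000 Ω.
66500000 ohms lies outside that range.

no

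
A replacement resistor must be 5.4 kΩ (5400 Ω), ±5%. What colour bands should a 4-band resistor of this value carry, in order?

5400 Ω = 54 × 10^2.
5 → green
4 → yellow
Multiplier 10^2 → red.
±5% tolerance → gold.

green, yellow, red, gold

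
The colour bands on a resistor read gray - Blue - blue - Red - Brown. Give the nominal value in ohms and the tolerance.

86600 Ω ±1%

Grey → 8 (first significant figure)
Blue → 6 (second significant figure)
Blue → 6 (third significant figure)
Red → ×10^2 multiplier
Brown → ±1% tolerance
866 × 100 = 86600 Ω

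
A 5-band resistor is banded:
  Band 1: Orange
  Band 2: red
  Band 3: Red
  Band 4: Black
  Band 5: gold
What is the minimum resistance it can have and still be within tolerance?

305.9 Ω

Orange → 3 (first significant figure)
Red → 2 (second significant figure)
Red → 2 (third significant figure)
Black → ×1 multiplier
Gold → ±5% tolerance
322 × 1 = 322 Ω
Minimum = 322 × (1 − 5/100) = 305.9 Ω.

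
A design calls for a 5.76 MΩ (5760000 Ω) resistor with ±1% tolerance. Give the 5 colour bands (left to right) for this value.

green, violet, blue, yellow, brown

5760000 Ω = 576 × 10^4.
5 → green
7 → violet
6 → blue
Multiplier 10^4 → yellow.
±1% tolerance → brown.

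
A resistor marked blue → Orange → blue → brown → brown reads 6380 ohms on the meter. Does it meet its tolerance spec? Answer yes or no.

Blue → 6 (first significant figure)
Orange → 3 (second significant figure)
Blue → 6 (third significant figure)
Brown → ×10 multiplier
Brown → ±1% tolerance
636 × 10 = 6360 Ω
Allowed range: 6296.4 Ω to 6423.6 Ω.
6380 ohms lies inside that range.

yes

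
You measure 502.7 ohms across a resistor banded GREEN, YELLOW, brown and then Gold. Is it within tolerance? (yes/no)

no

Green → 5 (first significant figure)
Yellow → 4 (second significant figure)
Brown → ×10 multiplier
Gold → ±5% tolerance
54 × 10 = 540 Ω
Allowed range: 513 Ω to 567 Ω.
502.7 ohms lies outside that range.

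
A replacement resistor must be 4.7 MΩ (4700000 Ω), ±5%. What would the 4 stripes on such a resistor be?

4700000 Ω = 47 × 10^5.
4 → yellow
7 → violet
Multiplier 10^5 → green.
±5% tolerance → gold.

yellow, violet, green, gold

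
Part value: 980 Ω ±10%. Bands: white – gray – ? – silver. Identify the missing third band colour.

980 Ω = 98 × 10^1.
The third band is the multiplier, 10^1, which is brown.

brown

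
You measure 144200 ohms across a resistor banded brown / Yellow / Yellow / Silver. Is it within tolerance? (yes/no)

yes

Brown → 1 (first significant figure)
Yellow → 4 (second significant figure)
Yellow → ×10^4 multiplier
Silver → ±10% tolerance
14 × 10000 = 140000 Ω
Allowed range: 126000 Ω to 154000 Ω.
144200 ohms lies inside that range.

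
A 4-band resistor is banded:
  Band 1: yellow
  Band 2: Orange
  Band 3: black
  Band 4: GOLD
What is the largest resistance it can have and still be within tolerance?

45.15 Ω

Yellow → 4 (first significant figure)
Orange → 3 (second significant figure)
Black → ×1 multiplier
Gold → ±5% tolerance
43 × 1 = 43 Ω
Largest = 43 × (1 + 5/100) = 45.15 Ω.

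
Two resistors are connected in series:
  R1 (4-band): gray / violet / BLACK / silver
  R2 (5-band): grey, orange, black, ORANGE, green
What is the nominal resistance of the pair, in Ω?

830087 Ω

R1: grey, violet → 87; black ×1 → 87 Ω.
R2: grey, orange, black → 830; orange ×10^3 → 830000 Ω.
Series: 87 + 830000 = 830087 Ω.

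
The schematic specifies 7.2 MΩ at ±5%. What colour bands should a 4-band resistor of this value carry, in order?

7200000 Ω = 72 × 10^5.
7 → violet
2 → red
Multiplier 10^5 → green.
±5% tolerance → gold.

violet, red, green, gold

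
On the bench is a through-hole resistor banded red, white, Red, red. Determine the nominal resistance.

2900 Ω

Red → 2 (first significant figure)
White → 9 (second significant figure)
Red → ×10^2 multiplier
29 × 100 = 2900 Ω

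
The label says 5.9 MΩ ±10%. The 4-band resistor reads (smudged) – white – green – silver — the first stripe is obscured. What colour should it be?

green

5900000 Ω = 59 × 10^5.
The first band gives digit 5 of the significand, and 5 is green.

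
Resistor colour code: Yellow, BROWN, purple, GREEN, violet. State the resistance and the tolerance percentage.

41700000 Ω ±0.1%

Yellow → 4 (first significant figure)
Brown → 1 (second significant figure)
Violet → 7 (third significant figure)
Green → ×10^5 multiplier
Violet → ±0.1% tolerance
417 × 100000 = 41700000 Ω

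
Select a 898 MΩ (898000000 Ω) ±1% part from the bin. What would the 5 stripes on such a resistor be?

grey, white, grey, blue, brown

898000000 Ω = 898 × 10^6.
8 → grey
9 → white
8 → grey
Multiplier 10^6 → blue.
±1% tolerance → brown.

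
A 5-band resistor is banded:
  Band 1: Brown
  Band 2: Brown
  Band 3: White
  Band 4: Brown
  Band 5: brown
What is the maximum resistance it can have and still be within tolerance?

1201.9 Ω

Brown → 1 (first significant figure)
Brown → 1 (second significant figure)
White → 9 (third significant figure)
Brown → ×10 multiplier
Brown → ±1% tolerance
119 × 10 = 1190 Ω
Maximum = 1190 × (1 + 1/100) = 1201.9 Ω.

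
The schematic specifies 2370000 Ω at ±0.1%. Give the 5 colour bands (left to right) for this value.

2370000 Ω = 237 × 10^4.
2 → red
3 → orange
7 → violet
Multiplier 10^4 → yellow.
±0.1% tolerance → violet.

red, orange, violet, yellow, violet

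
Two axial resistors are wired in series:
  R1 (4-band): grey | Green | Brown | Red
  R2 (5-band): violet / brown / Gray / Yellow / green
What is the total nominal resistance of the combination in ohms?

7180850 Ω

R1: grey, green → 85; brown ×10 → 850 Ω.
R2: violet, brown, grey → 718; yellow ×10^4 → 7180000 Ω.
Series: 850 + 7180000 = 7180850 Ω.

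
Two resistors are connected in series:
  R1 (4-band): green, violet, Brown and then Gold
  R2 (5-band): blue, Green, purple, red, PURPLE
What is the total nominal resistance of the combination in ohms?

66270 Ω

R1: green, violet → 57; brown ×10 → 570 Ω.
R2: blue, green, violet → 657; red ×10^2 → 65700 Ω.
Series: 570 + 65700 = 66270 Ω.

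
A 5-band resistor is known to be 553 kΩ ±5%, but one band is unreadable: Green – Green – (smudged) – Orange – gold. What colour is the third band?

orange

553000 Ω = 553 × 10^3.
The third band gives digit 3 of the significand, and 3 is orange.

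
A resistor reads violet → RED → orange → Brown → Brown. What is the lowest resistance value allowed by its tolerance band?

7157.7 Ω

Violet → 7 (first significant figure)
Red → 2 (second significant figure)
Orange → 3 (third significant figure)
Brown → ×10 multiplier
Brown → ±1% tolerance
723 × 10 = 7230 Ω
Lowest = 7230 × (1 − 1/100) = 7157.7 Ω.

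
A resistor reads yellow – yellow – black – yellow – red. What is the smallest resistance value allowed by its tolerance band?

Yellow → 4 (first significant figure)
Yellow → 4 (second significant figure)
Black → 0 (third significant figure)
Yellow → ×10^4 multiplier
Red → ±2% tolerance
440 × 10000 = 4400000 Ω
Smallest = 4400000 × (1 − 2/100) = 4312000 Ω.

4312000 Ω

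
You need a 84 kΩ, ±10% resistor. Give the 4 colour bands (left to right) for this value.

84000 Ω = 84 × 10^3.
8 → grey
4 → yellow
Multiplier 10^3 → orange.
±10% tolerance → silver.

grey, yellow, orange, silver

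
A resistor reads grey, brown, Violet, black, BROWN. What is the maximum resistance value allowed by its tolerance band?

Grey → 8 (first significant figure)
Brown → 1 (second significant figure)
Violet → 7 (third significant figure)
Black → ×1 multiplier
Brown → ±1% tolerance
817 × 1 = 817 Ω
Maximum = 817 × (1 + 1/100) = 825.17 Ω.

825.17 Ω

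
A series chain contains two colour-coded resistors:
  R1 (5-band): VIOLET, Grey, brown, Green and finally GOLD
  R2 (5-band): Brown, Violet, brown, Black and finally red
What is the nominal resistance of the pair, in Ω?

78100171 Ω

R1: violet, grey, brown → 781; green ×10^5 → 78100000 Ω.
R2: brown, violet, brown → 171; black ×1 → 171 Ω.
Series: 78100000 + 171 = 78100171 Ω.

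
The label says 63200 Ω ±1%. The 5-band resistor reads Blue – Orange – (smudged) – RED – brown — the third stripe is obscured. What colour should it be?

63200 Ω = 632 × 10^2.
The third band gives digit 2 of the significand, and 2 is red.

red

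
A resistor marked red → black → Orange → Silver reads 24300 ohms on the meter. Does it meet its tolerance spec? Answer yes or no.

Red → 2 (first significant figure)
Black → 0 (second significant figure)
Orange → ×10^3 multiplier
Silver → ±10% tolerance
20 × 1000 = 20000 Ω
Allowed range: 18000 Ω to 22000 Ω.
24300 ohms lies outside that range.

no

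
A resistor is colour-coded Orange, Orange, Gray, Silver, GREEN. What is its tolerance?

±0.5%

The last band, green, is the tolerance band.
Green corresponds to ±0.5%.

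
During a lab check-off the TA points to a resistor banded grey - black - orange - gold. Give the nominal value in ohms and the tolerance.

Grey → 8 (first significant figure)
Black → 0 (second significant figure)
Orange → ×10^3 multiplier
Gold → ±5% tolerance
80 × 1000 = 80000 Ω

80000 Ω ±5%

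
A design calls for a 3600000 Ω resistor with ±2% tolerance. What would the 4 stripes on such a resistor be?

orange, blue, green, red

3600000 Ω = 36 × 10^5.
3 → orange
6 → blue
Multiplier 10^5 → green.
±2% tolerance → red.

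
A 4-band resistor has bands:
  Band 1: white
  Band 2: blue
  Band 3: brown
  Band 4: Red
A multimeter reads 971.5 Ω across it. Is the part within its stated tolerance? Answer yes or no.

White → 9 (first significant figure)
Blue → 6 (second significant figure)
Brown → ×10 multiplier
Red → ±2% tolerance
96 × 10 = 960 Ω
Allowed range: 940.8 Ω to 979.2 Ω.
971.5 Ω lies inside that range.

yes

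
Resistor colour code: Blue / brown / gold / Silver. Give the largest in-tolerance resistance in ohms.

6.71 Ω

Blue → 6 (first significant figure)
Brown → 1 (second significant figure)
Gold → ×0.1 multiplier
Silver → ±10% tolerance
61 × 0.1 = 6.1 Ω
Largest = 6.1 × (1 + 10/100) = 6.71 Ω.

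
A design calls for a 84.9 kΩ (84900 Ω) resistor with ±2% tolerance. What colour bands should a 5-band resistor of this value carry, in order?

grey, yellow, white, red, red

84900 Ω = 849 × 10^2.
8 → grey
4 → yellow
9 → white
Multiplier 10^2 → red.
±2% tolerance → red.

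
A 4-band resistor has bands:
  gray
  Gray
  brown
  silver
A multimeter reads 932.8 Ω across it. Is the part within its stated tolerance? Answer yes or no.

Grey → 8 (first significant figure)
Grey → 8 (second significant figure)
Brown → ×10 multiplier
Silver → ±10% tolerance
88 × 10 = 880 Ω
Allowed range: 792 Ω to 968 Ω.
932.8 Ω lies inside that range.

yes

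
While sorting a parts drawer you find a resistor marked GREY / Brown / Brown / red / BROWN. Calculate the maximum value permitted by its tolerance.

81911 Ω

Grey → 8 (first significant figure)
Brown → 1 (second significant figure)
Brown → 1 (third significant figure)
Red → ×10^2 multiplier
Brown → ±1% tolerance
811 × 100 = 81100 Ω
Maximum = 81100 × (1 + 1/100) = 81911 Ω.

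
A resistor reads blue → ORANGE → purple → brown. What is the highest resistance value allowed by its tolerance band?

636300000 Ω

Blue → 6 (first significant figure)
Orange → 3 (second significant figure)
Violet → ×10^7 multiplier
Brown → ±1% tolerance
63 × 10000000 = 630000000 Ω
Highest = 630000000 × (1 + 1/100) = 636300000 Ω.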